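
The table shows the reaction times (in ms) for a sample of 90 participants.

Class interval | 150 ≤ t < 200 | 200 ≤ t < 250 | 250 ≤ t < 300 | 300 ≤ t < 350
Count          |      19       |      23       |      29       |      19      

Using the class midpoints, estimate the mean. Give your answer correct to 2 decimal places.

Midpoints: 175, 225, 275, 325
Σfm = 19×175 + 23×225 + 29×275 + 19×325 = 22650
n = Σf = 90
Mean = 22650 / 90 = 251.6667

251.67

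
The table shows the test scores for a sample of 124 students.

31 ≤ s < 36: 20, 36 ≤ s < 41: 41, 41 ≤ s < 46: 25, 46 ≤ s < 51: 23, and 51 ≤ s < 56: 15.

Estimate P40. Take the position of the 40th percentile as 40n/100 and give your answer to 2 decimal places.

Cumulative frequencies: 20, 61, 86, 109, 124
n = 124; position = 40n/100 = 49.6.
This falls in the class 36 ≤ s < 41: L = 36, F = 20, f = 41, h = 5.
40th percentile ≈ 36 + ((49.6 − 20) / 41) × 5 = 39.6098

39.61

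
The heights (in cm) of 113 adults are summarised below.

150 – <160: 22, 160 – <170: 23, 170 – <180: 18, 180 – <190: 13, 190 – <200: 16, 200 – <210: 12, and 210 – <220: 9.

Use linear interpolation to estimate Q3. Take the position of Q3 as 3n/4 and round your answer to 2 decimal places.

195.47

Cumulative frequencies: 22, 45, 63, 76, 92, 104, 113
n = 113; position = 3n/4 = 84.75.
This falls in the class 190 – <200: L = 190, F = 76, f = 16, h = 10.
Upper quartile ≈ 190 + ((84.75 − 76) / 16) × 10 = 195.4688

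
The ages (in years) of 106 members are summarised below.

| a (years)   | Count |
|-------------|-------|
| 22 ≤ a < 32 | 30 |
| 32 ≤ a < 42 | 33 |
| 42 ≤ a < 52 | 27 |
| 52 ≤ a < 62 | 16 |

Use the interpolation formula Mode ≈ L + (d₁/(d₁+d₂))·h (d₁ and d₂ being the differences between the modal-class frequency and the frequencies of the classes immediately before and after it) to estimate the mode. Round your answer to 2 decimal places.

Modal class: 32 ≤ a < 42 (highest frequency 33).
d₁ = 33 − 30 = 3, d₂ = 33 − 27 = 6
Mode ≈ 32 + (3/(3+6)) × 10 = 32 + 3.3333 = 35.3333

35.33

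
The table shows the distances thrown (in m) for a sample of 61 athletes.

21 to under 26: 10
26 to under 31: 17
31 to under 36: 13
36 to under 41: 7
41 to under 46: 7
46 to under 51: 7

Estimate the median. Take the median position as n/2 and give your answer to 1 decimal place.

32.3

Cumulative frequencies: 10, 27, 40, 47, 54, 61
n = 61; position = n/2 = 30.5.
This falls in the class 31 to under 36: L = 31, F = 27, f = 13, h = 5.
Median ≈ 31 + ((30.5 − 27) / 13) × 5 = 32.3462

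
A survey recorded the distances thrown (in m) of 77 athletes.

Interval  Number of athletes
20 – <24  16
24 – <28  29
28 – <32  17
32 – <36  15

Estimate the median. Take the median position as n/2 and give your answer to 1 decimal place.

Cumulative frequencies: 16, 45, 62, 77
n = 77; position = n/2 = 38.5.
This falls in the class 24 – <28: L = 24, F = 16, f = 29, h = 4.
Median ≈ 24 + ((38.5 − 16) / 29) × 4 = 27.1034

27.1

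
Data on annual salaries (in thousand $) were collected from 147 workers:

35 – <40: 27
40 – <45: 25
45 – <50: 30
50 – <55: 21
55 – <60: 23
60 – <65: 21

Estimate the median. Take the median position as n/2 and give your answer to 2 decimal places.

Cumulative frequencies: 27, 52, 82, 103, 126, 147
n = 147; position = n/2 = 73.5.
This falls in the class 45 – <50: L = 45, F = 52, f = 30, h = 5.
Median ≈ 45 + ((73.5 − 52) / 30) × 5 = 48.5833

48.58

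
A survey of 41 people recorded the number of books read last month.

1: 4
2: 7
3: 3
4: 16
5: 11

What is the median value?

4

Cumulative frequencies: 4, 11, 14, 30, 41
n = 41, so the median is the value in position (n+1)/2 = 21.
Position 21 falls at value 4.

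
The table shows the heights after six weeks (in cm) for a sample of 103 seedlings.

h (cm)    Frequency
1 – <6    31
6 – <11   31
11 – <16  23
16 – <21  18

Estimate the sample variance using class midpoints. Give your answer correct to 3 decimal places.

29.017

Midpoints: 3.5, 8.5, 13.5, 18.5
n = 103, Σfm = 1015.5, mean = 9.8592
Σfm² = 12971.75
Σf(m − x̄)² = Σfm² − (Σfm)²/n = 12971.75 − 1015.5²/103 = 2959.7087
Sample variance = 2959.7087 / 102 = 29.0168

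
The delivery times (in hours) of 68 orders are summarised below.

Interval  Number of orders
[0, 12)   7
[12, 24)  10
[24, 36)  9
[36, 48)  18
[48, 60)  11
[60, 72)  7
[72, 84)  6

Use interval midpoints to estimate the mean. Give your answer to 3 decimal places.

40.765

Midpoints: 6, 18, 30, 42, 54, 66, 78
Σfm = 7×6 + 10×18 + 9×30 + 18×42 + 11×54 + 7×66 + 6×78 = 2772
n = Σf = 68
Mean = 2772 / 68 = 40.7647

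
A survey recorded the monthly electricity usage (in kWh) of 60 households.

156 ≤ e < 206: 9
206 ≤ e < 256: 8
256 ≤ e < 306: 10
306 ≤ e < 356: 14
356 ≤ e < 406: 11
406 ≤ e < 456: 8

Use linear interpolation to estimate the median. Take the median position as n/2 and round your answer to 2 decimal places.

Cumulative frequencies: 9, 17, 27, 41, 52, 60
n = 60; position = n/2 = 30.
This falls in the class 306 ≤ e < 356: L = 306, F = 27, f = 14, h = 50.
Median ≈ 306 + ((30 − 27) / 14) × 50 = 316.7143

316.71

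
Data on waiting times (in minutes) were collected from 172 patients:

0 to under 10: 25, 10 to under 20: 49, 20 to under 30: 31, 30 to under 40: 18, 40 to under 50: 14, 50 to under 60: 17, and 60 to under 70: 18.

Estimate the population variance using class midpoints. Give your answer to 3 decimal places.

Midpoints: 5, 15, 25, 35, 45, 55, 65
n = 172, Σfm = 5000, mean = 29.0698
Σfm² = 208900
Σf(m − x̄)² = Σfm² − (Σfm)²/n = 208900 − 5000²/172 = 63551.1628
Population variance = 63551.1628 / 172 = 369.4835

369.484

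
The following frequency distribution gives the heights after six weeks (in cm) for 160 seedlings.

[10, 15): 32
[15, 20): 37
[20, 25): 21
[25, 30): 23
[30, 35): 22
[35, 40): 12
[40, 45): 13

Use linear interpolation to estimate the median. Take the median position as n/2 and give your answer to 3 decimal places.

Cumulative frequencies: 32, 69, 90, 113, 135, 147, 160
n = 160; position = n/2 = 80.
This falls in the class [20, 25): L = 20, F = 69, f = 21, h = 5.
Median ≈ 20 + ((80 − 69) / 21) × 5 = 22.6190

22.619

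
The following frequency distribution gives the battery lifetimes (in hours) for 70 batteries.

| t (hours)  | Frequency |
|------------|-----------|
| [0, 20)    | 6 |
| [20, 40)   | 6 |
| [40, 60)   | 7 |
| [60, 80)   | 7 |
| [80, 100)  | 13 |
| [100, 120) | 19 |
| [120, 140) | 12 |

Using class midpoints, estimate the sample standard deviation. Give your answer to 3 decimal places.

Midpoints: 10, 30, 50, 70, 90, 110, 130
n = 70, Σfm = 5900, mean = 84.2857
Σfm² = 595800
Σf(m − x̄)² = Σfm² − (Σfm)²/n = 595800 − 5900²/70 = 98514.2857
Sample variance = 98514.2857 / 69 = 1427.7433
Standard deviation = √1427.7433 = 37.7855

37.785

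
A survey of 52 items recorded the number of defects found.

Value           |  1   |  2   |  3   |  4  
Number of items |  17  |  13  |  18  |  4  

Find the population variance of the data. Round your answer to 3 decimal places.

0.951

Values: 1, 2, 3, 4
n = 52, Σfx = 113, mean = 2.1731
Σfx² = 295
Σf(x − x̄)² = Σfx² − (Σfx)²/n = 295 − 113²/52 = 49.4423
Population variance = 49.4423 / 52 = 0.9508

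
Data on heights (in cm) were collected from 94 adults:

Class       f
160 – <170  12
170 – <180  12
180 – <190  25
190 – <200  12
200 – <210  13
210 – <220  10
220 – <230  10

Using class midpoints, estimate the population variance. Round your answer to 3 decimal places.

Midpoints: 165, 175, 185, 195, 205, 215, 225
n = 94, Σfm = 18110, mean = 192.6596
Σfm² = 3520950
Σf(m − x̄)² = Σfm² − (Σfm)²/n = 3520950 − 18110²/94 = 31885.1064
Population variance = 31885.1064 / 94 = 339.2033

339.203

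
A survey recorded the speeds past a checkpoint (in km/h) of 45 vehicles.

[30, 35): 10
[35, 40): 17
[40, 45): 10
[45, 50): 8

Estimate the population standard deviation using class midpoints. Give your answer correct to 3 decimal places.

5.072

Midpoints: 32.5, 37.5, 42.5, 47.5
n = 45, Σfm = 1767.5, mean = 39.2778
Σfm² = 70581.25
Σf(m − x̄)² = Σfm² − (Σfm)²/n = 70581.25 − 1767.5²/45 = 1157.7778
Population variance = 1157.7778 / 45 = 25.7284
Standard deviation = √25.7284 = 5.0723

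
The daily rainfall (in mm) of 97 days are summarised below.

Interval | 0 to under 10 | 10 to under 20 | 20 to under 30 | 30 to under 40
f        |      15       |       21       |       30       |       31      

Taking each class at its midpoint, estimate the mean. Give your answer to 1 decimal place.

22.9

Midpoints: 5, 15, 25, 35
Σfm = 15×5 + 21×15 + 30×25 + 31×35 = 2225
n = Σf = 97
Mean = 2225 / 97 = 22.9381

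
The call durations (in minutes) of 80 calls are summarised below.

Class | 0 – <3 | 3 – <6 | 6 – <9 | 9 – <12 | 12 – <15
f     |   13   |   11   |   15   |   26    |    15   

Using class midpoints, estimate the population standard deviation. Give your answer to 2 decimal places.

Midpoints: 1.5, 4.5, 7.5, 10.5, 13.5
n = 80, Σfm = 657, mean = 8.2125
Σfm² = 6696
Σf(m − x̄)² = Σfm² − (Σfm)²/n = 6696 − 657²/80 = 1300.3875
Population variance = 1300.3875 / 80 = 16.2548
Standard deviation = √16.2548 = 4.0317

4.03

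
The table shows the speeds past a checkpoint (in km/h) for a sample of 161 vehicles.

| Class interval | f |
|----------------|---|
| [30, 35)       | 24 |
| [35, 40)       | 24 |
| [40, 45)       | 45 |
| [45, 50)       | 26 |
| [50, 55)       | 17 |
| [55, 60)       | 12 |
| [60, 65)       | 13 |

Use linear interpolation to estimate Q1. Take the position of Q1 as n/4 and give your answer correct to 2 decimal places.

38.39

Cumulative frequencies: 24, 48, 93, 119, 136, 148, 161
n = 161; position = n/4 = 40.25.
This falls in the class [35, 40): L = 35, F = 24, f = 24, h = 5.
Lower quartile ≈ 35 + ((40.25 − 24) / 24) × 5 = 38.3854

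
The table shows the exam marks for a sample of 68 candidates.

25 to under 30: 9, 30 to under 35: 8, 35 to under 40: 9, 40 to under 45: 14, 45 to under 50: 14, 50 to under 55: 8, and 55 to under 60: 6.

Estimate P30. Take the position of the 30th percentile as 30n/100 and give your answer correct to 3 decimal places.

36.889

Cumulative frequencies: 9, 17, 26, 40, 54, 62, 68
n = 68; position = 30n/100 = 20.4.
This falls in the class 35 to under 40: L = 35, F = 17, f = 9, h = 5.
30th percentile ≈ 35 + ((20.4 − 17) / 9) × 5 = 36.8889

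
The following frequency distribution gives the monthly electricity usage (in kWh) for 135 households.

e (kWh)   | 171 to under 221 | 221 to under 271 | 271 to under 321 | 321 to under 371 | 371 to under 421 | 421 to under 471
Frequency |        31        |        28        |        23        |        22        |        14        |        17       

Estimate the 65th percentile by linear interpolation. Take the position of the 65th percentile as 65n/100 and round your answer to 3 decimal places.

Cumulative frequencies: 31, 59, 82, 104, 118, 135
n = 135; position = 65n/100 = 87.75.
This falls in the class 321 to under 371: L = 321, F = 82, f = 22, h = 50.
65th percentile ≈ 321 + ((87.75 − 82) / 22) × 50 = 334.0682

334.068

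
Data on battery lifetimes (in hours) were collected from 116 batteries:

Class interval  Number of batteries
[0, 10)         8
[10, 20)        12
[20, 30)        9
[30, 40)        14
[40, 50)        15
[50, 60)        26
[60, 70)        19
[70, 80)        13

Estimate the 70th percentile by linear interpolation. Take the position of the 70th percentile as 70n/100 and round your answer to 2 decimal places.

58.92

Cumulative frequencies: 8, 20, 29, 43, 58, 84, 103, 116
n = 116; position = 70n/100 = 81.2.
This falls in the class [50, 60): L = 50, F = 58, f = 26, h = 10.
70th percentile ≈ 50 + ((81.2 − 58) / 26) × 10 = 58.9231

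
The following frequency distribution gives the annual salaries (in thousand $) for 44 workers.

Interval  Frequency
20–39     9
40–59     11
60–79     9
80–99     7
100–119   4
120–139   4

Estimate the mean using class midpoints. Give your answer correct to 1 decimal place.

Midpoints: 29.5, 49.5, 69.5, 89.5, 109.5, 129.5
Σfm = 9×29.5 + 11×49.5 + 9×69.5 + 7×89.5 + 4×109.5 + 4×129.5 = 3018
n = Σf = 44
Mean = 3018 / 44 = 68.5909

68.6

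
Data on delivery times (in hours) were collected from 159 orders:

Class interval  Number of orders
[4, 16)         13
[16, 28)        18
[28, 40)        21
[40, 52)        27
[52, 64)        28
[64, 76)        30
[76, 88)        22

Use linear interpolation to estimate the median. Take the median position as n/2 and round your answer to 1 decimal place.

52.2

Cumulative frequencies: 13, 31, 52, 79, 107, 137, 159
n = 159; position = n/2 = 79.5.
This falls in the class [52, 64): L = 52, F = 79, f = 28, h = 12.
Median ≈ 52 + ((79.5 − 79) / 28) × 12 = 52.2143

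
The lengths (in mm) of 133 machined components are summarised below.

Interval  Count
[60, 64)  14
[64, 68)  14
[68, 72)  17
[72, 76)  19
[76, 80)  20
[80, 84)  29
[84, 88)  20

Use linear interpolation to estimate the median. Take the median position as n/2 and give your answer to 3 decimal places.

Cumulative frequencies: 14, 28, 45, 64, 84, 113, 133
n = 133; position = n/2 = 66.5.
This falls in the class [76, 80): L = 76, F = 64, f = 20, h = 4.
Median ≈ 76 + ((66.5 − 64) / 20) × 4 = 76.5000

76.500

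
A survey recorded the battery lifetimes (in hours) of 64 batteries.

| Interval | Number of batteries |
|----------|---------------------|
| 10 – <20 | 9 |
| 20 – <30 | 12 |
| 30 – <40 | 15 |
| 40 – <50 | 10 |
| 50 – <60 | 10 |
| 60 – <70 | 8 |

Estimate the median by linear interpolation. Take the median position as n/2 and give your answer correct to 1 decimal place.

Cumulative frequencies: 9, 21, 36, 46, 56, 64
n = 64; position = n/2 = 32.
This falls in the class 30 – <40: L = 30, F = 21, f = 15, h = 10.
Median ≈ 30 + ((32 − 21) / 15) × 10 = 37.3333

37.3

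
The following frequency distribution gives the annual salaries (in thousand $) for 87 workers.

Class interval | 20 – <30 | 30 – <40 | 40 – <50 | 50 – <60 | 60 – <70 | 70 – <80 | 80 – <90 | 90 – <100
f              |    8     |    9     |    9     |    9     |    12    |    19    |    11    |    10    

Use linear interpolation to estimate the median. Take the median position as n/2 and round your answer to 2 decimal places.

Cumulative frequencies: 8, 17, 26, 35, 47, 66, 77, 87
n = 87; position = n/2 = 43.5.
This falls in the class 60 – <70: L = 60, F = 35, f = 12, h = 10.
Median ≈ 60 + ((43.5 − 35) / 12) × 10 = 67.0833

67.08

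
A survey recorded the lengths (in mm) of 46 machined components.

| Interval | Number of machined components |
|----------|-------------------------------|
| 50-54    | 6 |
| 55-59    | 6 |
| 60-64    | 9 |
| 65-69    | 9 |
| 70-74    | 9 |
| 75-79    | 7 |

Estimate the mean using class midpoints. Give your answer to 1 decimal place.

65.3

Midpoints: 52, 57, 62, 67, 72, 77
Σfm = 6×52 + 6×57 + 9×62 + 9×67 + 9×72 + 7×77 = 3002
n = Σf = 46
Mean = 3002 / 46 = 65.2609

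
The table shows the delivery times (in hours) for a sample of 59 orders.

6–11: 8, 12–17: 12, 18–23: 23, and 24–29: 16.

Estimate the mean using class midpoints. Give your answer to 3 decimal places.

19.280

Midpoints: 8.5, 14.5, 20.5, 26.5
Σfm = 8×8.5 + 12×14.5 + 23×20.5 + 16×26.5 = 1137.5
n = Σf = 59
Mean = 1137.5 / 59 = 19.2797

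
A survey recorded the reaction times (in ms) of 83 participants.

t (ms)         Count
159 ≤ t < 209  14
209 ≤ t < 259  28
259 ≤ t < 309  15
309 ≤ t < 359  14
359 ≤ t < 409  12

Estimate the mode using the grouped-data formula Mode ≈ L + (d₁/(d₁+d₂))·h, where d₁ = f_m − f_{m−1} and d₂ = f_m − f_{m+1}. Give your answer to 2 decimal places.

234.93

Modal class: 209 ≤ t < 259 (highest frequency 28).
d₁ = 28 − 14 = 14, d₂ = 28 − 15 = 13
Mode ≈ 209 + (14/(14+13)) × 50 = 209 + 25.9259 = 234.9259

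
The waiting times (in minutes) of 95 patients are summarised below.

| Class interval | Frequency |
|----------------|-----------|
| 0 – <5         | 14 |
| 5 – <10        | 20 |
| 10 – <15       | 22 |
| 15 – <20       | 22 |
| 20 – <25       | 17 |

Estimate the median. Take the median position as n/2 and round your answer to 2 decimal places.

13.07

Cumulative frequencies: 14, 34, 56, 78, 95
n = 95; position = n/2 = 47.5.
This falls in the class 10 – <15: L = 10, F = 34, f = 22, h = 5.
Median ≈ 10 + ((47.5 − 34) / 22) × 5 = 13.0682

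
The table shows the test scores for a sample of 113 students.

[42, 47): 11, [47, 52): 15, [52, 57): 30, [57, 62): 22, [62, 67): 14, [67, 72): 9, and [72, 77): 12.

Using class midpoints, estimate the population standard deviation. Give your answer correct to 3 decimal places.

Midpoints: 44.5, 49.5, 54.5, 59.5, 64.5, 69.5, 74.5
n = 113, Σfm = 6598.5, mean = 58.3938
Σfm² = 393848.25
Σf(m − x̄)² = Σfm² − (Σfm)²/n = 393848.25 − 6598.5²/113 = 8536.7257
Population variance = 8536.7257 / 113 = 75.5462
Standard deviation = √75.5462 = 8.6917

8.692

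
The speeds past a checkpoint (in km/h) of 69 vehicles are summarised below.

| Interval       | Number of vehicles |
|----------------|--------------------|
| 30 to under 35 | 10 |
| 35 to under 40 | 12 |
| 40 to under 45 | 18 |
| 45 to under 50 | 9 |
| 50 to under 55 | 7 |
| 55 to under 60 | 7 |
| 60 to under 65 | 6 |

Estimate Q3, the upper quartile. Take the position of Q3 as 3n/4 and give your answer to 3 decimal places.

Cumulative frequencies: 10, 22, 40, 49, 56, 63, 69
n = 69; position = 3n/4 = 51.75.
This falls in the class 50 to under 55: L = 50, F = 49, f = 7, h = 5.
Upper quartile ≈ 50 + ((51.75 − 49) / 7) × 5 = 51.9643

51.964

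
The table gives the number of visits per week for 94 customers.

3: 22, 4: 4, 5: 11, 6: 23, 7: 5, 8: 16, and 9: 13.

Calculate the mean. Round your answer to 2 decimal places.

Values: 3, 4, 5, 6, 7, 8, 9
Σfx = 22×3 + 4×4 + 11×5 + 23×6 + 5×7 + 16×8 + 13×9 = 555
n = Σf = 94
Mean = 555 / 94 = 5.9043

5.90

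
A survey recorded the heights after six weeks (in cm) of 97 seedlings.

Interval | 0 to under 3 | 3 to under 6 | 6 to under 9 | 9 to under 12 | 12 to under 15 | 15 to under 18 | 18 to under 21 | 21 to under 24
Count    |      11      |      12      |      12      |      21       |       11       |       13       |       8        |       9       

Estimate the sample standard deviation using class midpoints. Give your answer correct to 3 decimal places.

Midpoints: 1.5, 4.5, 7.5, 10.5, 13.5, 16.5, 19.5, 22.5
n = 97, Σfm = 1102.5, mean = 11.3660
Σfm² = 16400.25
Σf(m − x̄)² = Σfm² − (Σfm)²/n = 16400.25 − 1102.5²/97 = 3869.2577
Sample variance = 3869.2577 / 96 = 40.3048
Standard deviation = √40.3048 = 6.3486

6.349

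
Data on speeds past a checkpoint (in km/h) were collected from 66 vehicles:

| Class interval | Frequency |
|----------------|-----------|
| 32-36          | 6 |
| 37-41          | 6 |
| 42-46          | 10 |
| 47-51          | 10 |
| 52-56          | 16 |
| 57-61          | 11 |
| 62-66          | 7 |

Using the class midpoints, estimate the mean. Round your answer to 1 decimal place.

50.4

Midpoints: 34, 39, 44, 49, 54, 59, 64
Σfm = 6×34 + 6×39 + 10×44 + 10×49 + 16×54 + 11×59 + 7×64 = 3329
n = Σf = 66
Mean = 3329 / 66 = 50.4394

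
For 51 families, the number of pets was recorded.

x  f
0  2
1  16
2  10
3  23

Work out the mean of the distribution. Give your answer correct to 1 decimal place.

Values: 0, 1, 2, 3
Σfx = 2×0 + 16×1 + 10×2 + 23×3 = 105
n = Σf = 51
Mean = 105 / 51 = 2.0588

2.1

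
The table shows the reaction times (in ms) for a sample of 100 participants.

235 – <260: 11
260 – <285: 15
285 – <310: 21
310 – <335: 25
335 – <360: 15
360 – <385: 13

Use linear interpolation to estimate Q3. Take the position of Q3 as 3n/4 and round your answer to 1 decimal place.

340.0

Cumulative frequencies: 11, 26, 47, 72, 87, 100
n = 100; position = 3n/4 = 75.
This falls in the class 335 – <360: L = 335, F = 72, f = 15, h = 25.
Upper quartile ≈ 335 + ((75 − 72) / 15) × 25 = 340.0000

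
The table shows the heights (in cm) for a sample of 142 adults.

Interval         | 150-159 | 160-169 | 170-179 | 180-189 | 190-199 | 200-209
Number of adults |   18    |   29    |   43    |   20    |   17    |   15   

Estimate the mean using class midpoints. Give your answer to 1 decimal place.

176.9

Midpoints: 154.5, 164.5, 174.5, 184.5, 194.5, 204.5
Σfm = 18×154.5 + 29×164.5 + 43×174.5 + 20×184.5 + 17×194.5 + 15×204.5 = 25119
n = Σf = 142
Mean = 25119 / 142 = 176.8944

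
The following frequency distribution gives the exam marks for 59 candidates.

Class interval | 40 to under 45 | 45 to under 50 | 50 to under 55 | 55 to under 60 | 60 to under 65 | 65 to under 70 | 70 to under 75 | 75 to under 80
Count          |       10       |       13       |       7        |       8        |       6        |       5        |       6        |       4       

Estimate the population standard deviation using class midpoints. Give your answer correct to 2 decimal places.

11.09

Midpoints: 42.5, 47.5, 52.5, 57.5, 62.5, 67.5, 72.5, 77.5
n = 59, Σfm = 3327.5, mean = 56.3983
Σfm² = 194918.75
Σf(m − x̄)² = Σfm² − (Σfm)²/n = 194918.75 − 3327.5²/59 = 7253.3898
Population variance = 7253.3898 / 59 = 122.9388
Standard deviation = √122.9388 = 11.0878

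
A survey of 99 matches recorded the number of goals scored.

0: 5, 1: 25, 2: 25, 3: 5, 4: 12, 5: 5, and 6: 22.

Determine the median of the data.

Cumulative frequencies: 5, 30, 55, 60, 72, 77, 99
n = 99, so the median is the value in position (n+1)/2 = 50.
Position 50 falls at value 2.

2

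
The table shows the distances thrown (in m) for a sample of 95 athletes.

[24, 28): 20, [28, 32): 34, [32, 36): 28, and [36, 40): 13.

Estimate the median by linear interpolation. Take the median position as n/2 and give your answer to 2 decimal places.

31.24

Cumulative frequencies: 20, 54, 82, 95
n = 95; position = n/2 = 47.5.
This falls in the class [28, 32): L = 28, F = 20, f = 34, h = 4.
Median ≈ 28 + ((47.5 − 20) / 34) × 4 = 31.2353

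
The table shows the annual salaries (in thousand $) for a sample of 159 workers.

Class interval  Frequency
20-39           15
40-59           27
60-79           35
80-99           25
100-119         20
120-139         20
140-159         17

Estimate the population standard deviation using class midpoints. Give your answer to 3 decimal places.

Midpoints: 29.5, 49.5, 69.5, 89.5, 109.5, 129.5, 149.5
n = 159, Σfm = 13770.5, mean = 86.6069
Σfm² = 1403689.75
Σf(m − x̄)² = Σfm² − (Σfm)²/n = 1403689.75 − 13770.5²/159 = 211069.1824
Population variance = 211069.1824 / 159 = 1327.4791
Standard deviation = √1327.4791 = 36.4346

36.435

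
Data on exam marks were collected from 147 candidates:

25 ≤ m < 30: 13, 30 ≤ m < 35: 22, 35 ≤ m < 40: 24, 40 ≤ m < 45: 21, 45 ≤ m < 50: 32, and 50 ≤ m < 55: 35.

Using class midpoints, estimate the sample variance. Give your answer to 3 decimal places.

Midpoints: 27.5, 32.5, 37.5, 42.5, 47.5, 52.5
n = 147, Σfm = 6222.5, mean = 42.3299
Σfm² = 273418.75
Σf(m − x̄)² = Σfm² − (Σfm)²/n = 273418.75 − 6222.5²/147 = 10020.7483
Sample variance = 10020.7483 / 146 = 68.6353

68.635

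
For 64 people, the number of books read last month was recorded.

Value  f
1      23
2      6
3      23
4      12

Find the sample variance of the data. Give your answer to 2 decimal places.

Values: 1, 2, 3, 4
n = 64, Σfx = 152, mean = 2.3750
Σfx² = 446
Σf(x − x̄)² = Σfx² − (Σfx)²/n = 446 − 152²/64 = 85.0000
Sample variance = 85.0000 / 63 = 1.3492

1.35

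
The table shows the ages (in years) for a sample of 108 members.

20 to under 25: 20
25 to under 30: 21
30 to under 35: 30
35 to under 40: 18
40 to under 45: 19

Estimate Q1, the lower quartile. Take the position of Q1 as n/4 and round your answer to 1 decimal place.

26.7

Cumulative frequencies: 20, 41, 71, 89, 108
n = 108; position = n/4 = 27.
This falls in the class 25 to under 30: L = 25, F = 20, f = 21, h = 5.
Lower quartile ≈ 25 + ((27 − 20) / 21) × 5 = 26.6667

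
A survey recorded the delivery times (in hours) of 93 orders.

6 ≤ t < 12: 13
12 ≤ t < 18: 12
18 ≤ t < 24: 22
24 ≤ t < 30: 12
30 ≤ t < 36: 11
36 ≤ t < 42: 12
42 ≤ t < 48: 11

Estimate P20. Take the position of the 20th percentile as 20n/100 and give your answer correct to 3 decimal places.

14.800

Cumulative frequencies: 13, 25, 47, 59, 70, 82, 93
n = 93; position = 20n/100 = 18.6.
This falls in the class 12 ≤ t < 18: L = 12, F = 13, f = 12, h = 6.
20th percentile ≈ 12 + ((18.6 − 13) / 12) × 6 = 14.8000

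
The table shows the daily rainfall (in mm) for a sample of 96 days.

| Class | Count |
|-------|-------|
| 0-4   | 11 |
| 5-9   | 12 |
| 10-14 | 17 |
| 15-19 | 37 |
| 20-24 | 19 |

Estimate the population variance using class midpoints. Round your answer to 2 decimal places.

39.45

Midpoints: 2, 7, 12, 17, 22
n = 96, Σfm = 1357, mean = 14.1354
Σfm² = 22969
Σf(m − x̄)² = Σfm² − (Σfm)²/n = 22969 − 1357²/96 = 3787.2396
Population variance = 3787.2396 / 96 = 39.4504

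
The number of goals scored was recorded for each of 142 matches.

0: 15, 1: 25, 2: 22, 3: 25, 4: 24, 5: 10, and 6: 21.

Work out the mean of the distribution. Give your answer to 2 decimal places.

2.93

Values: 0, 1, 2, 3, 4, 5, 6
Σfx = 15×0 + 25×1 + 22×2 + 25×3 + 24×4 + 10×5 + 21×6 = 416
n = Σf = 142
Mean = 416 / 142 = 2.9296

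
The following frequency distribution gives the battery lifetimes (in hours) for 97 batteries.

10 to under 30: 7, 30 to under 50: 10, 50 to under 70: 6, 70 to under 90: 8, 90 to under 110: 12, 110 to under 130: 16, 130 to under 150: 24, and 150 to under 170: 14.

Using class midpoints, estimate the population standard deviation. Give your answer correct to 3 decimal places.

Midpoints: 20, 40, 60, 80, 100, 120, 140, 160
n = 97, Σfm = 10260, mean = 105.7732
Σfm² = 1270800
Σf(m − x̄)² = Σfm² − (Σfm)²/n = 1270800 − 10260²/97 = 185567.0103
Population variance = 185567.0103 / 97 = 1913.0620
Standard deviation = √1913.0620 = 43.7386

43.739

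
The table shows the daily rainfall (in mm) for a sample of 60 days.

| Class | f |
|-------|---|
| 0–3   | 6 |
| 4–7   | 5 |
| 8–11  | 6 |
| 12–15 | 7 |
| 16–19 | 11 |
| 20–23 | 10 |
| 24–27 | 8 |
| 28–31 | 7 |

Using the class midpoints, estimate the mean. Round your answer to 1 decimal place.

Midpoints: 1.5, 5.5, 9.5, 13.5, 17.5, 21.5, 25.5, 29.5
Σfm = 6×1.5 + 5×5.5 + 6×9.5 + 7×13.5 + 11×17.5 + 10×21.5 + 8×25.5 + 7×29.5 = 1006
n = Σf = 60
Mean = 1006 / 60 = 16.7667

16.8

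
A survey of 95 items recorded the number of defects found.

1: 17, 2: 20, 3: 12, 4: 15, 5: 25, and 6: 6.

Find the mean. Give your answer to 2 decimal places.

Values: 1, 2, 3, 4, 5, 6
Σfx = 17×1 + 20×2 + 12×3 + 15×4 + 25×5 + 6×6 = 314
n = Σf = 95
Mean = 314 / 95 = 3.3053

3.31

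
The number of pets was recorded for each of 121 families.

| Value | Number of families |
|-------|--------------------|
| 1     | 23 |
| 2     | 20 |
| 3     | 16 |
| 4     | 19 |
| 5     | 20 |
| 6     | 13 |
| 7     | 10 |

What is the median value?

Cumulative frequencies: 23, 43, 59, 78, 98, 111, 121
n = 121, so the median is the value in position (n+1)/2 = 61.
Position 61 falls at value 4.

4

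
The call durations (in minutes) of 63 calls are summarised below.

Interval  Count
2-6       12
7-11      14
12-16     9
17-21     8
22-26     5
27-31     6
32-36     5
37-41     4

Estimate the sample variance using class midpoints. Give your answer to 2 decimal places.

121.40

Midpoints: 4, 9, 14, 19, 24, 29, 34, 39
n = 63, Σfm = 1072, mean = 17.0159
Σfm² = 25768
Σf(m − x̄)² = Σfm² − (Σfm)²/n = 25768 − 1072²/63 = 7526.9841
Sample variance = 7526.9841 / 62 = 121.4030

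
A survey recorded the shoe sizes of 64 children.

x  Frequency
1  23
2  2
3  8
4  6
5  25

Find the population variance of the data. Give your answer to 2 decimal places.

Values: 1, 2, 3, 4, 5
n = 64, Σfx = 200, mean = 3.1250
Σfx² = 824
Σf(x − x̄)² = Σfx² − (Σfx)²/n = 824 − 200²/64 = 199.0000
Population variance = 199.0000 / 64 = 3.1094

3.11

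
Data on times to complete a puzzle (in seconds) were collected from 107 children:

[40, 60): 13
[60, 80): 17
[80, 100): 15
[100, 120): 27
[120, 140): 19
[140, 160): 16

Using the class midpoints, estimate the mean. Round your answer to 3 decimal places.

Midpoints: 50, 70, 90, 110, 130, 150
Σfm = 13×50 + 17×70 + 15×90 + 27×110 + 19×130 + 16×150 = 11030
n = Σf = 107
Mean = 11030 / 107 = 103.0841

103.084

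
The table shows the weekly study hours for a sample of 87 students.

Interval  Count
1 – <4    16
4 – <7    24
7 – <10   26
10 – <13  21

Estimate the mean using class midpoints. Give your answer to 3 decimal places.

Midpoints: 2.5, 5.5, 8.5, 11.5
Σfm = 16×2.5 + 24×5.5 + 26×8.5 + 21×11.5 = 634.5
n = Σf = 87
Mean = 634.5 / 87 = 7.2931

7.293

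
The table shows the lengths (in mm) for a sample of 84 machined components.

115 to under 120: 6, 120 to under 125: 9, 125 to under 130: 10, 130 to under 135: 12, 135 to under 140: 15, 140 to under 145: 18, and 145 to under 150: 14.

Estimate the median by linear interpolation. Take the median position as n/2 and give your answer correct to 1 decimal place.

Cumulative frequencies: 6, 15, 25, 37, 52, 70, 84
n = 84; position = n/2 = 42.
This falls in the class 135 to under 140: L = 135, F = 37, f = 15, h = 5.
Median ≈ 135 + ((42 − 37) / 15) × 5 = 136.6667

136.7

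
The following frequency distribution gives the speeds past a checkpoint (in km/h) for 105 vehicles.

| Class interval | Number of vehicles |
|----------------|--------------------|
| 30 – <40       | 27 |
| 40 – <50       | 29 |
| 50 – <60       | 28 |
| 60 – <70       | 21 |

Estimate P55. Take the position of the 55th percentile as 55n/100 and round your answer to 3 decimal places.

50.625

Cumulative frequencies: 27, 56, 84, 105
n = 105; position = 55n/100 = 57.75.
This falls in the class 50 – <60: L = 50, F = 56, f = 28, h = 10.
55th percentile ≈ 50 + ((57.75 − 56) / 28) × 10 = 50.6250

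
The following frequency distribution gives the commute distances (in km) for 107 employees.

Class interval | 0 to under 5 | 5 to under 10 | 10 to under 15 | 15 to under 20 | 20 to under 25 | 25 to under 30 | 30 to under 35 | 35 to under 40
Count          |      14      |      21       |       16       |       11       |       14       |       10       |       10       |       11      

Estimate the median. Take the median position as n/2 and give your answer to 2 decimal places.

Cumulative frequencies: 14, 35, 51, 62, 76, 86, 96, 107
n = 107; position = n/2 = 53.5.
This falls in the class 15 to under 20: L = 15, F = 51, f = 11, h = 5.
Median ≈ 15 + ((53.5 − 51) / 11) × 5 = 16.1364

16.14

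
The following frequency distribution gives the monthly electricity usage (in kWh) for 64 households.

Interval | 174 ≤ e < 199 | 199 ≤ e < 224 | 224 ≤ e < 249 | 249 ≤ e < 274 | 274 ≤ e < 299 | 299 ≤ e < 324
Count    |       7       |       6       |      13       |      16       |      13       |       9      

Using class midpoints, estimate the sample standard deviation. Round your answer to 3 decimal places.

Midpoints: 186.5, 211.5, 236.5, 261.5, 286.5, 311.5
n = 64, Σfm = 16361, mean = 255.6406
Σfm² = 4273464
Σf(m − x̄)² = Σfm² − (Σfm)²/n = 4273464 − 16361²/64 = 90927.7344
Sample variance = 90927.7344 / 63 = 1443.2974
Standard deviation = √1443.2974 = 37.9908

37.991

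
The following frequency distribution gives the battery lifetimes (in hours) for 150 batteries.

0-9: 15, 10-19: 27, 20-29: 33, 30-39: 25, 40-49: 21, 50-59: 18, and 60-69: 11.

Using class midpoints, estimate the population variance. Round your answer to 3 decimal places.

304.160

Midpoints: 4.5, 14.5, 24.5, 34.5, 44.5, 54.5, 64.5
n = 150, Σfm = 4755, mean = 31.7000
Σfm² = 196357.5
Σf(m − x̄)² = Σfm² − (Σfm)²/n = 196357.5 − 4755²/150 = 45624.0000
Population variance = 45624.0000 / 150 = 304.1600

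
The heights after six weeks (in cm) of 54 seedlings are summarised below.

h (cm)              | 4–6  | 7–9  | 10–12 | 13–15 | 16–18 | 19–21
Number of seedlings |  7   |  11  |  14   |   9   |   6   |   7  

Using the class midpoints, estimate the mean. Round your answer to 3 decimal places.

Midpoints: 5, 8, 11, 14, 17, 20
Σfm = 7×5 + 11×8 + 14×11 + 9×14 + 6×17 + 7×20 = 645
n = Σf = 54
Mean = 645 / 54 = 11.9444

11.944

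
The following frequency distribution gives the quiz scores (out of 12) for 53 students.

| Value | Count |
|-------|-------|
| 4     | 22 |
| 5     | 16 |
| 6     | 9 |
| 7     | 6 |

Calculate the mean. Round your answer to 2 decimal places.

Values: 4, 5, 6, 7
Σfx = 22×4 + 16×5 + 9×6 + 6×7 = 264
n = Σf = 53
Mean = 264 / 53 = 4.9811

4.98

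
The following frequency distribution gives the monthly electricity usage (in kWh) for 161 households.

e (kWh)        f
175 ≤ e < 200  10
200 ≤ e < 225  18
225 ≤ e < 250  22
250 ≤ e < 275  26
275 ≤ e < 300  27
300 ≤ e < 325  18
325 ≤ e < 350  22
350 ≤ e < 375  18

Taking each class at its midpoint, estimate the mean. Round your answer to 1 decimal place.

280.0

Midpoints: 187.5, 212.5, 237.5, 262.5, 287.5, 312.5, 337.5, 362.5
Σfm = 10×187.5 + 18×212.5 + 22×237.5 + 26×262.5 + 27×287.5 + 18×312.5 + 22×337.5 + 18×362.5 = 45087.5
n = Σf = 161
Mean = 45087.5 / 161 = 280.0466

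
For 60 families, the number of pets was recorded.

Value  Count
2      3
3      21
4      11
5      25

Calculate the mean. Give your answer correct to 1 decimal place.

4.0

Values: 2, 3, 4, 5
Σfx = 3×2 + 21×3 + 11×4 + 25×5 = 238
n = Σf = 60
Mean = 238 / 60 = 3.9667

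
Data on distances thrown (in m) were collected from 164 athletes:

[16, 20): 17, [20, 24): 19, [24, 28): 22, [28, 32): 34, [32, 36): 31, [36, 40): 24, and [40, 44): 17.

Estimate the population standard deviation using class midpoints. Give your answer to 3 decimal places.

7.183

Midpoints: 18, 22, 26, 30, 34, 38, 42
n = 164, Σfm = 4996, mean = 30.4634
Σfm² = 160656
Σf(m − x̄)² = Σfm² − (Σfm)²/n = 160656 − 4996²/164 = 8460.7805
Population variance = 8460.7805 / 164 = 51.5901
Standard deviation = √51.5901 = 7.1826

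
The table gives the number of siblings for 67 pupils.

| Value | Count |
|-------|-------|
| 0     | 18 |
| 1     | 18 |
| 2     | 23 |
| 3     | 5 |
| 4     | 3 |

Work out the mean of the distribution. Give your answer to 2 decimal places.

Values: 0, 1, 2, 3, 4
Σfx = 18×0 + 18×1 + 23×2 + 5×3 + 3×4 = 91
n = Σf = 67
Mean = 91 / 67 = 1.3582

1.36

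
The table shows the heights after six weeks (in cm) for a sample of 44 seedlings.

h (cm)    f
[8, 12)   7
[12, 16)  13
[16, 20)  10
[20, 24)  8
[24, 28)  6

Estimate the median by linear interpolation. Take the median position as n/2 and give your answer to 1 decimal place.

Cumulative frequencies: 7, 20, 30, 38, 44
n = 44; position = n/2 = 22.
This falls in the class [16, 20): L = 16, F = 20, f = 10, h = 4.
Median ≈ 16 + ((22 − 20) / 10) × 4 = 16.8000

16.8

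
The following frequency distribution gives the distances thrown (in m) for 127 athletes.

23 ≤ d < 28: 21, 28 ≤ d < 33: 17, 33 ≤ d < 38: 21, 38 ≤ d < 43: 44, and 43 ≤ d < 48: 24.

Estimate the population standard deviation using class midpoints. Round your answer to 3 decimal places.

6.764

Midpoints: 25.5, 30.5, 35.5, 40.5, 45.5
n = 127, Σfm = 4673.5, mean = 36.7992
Σfm² = 177791.75
Σf(m − x̄)² = Σfm² − (Σfm)²/n = 177791.75 − 4673.5²/127 = 5810.6299
Population variance = 5810.6299 / 127 = 45.7530
Standard deviation = √45.7530 = 6.7641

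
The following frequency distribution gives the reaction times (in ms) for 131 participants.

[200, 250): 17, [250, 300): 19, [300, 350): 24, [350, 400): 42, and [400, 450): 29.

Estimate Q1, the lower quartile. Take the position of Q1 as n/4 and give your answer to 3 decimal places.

Cumulative frequencies: 17, 36, 60, 102, 131
n = 131; position = n/4 = 32.75.
This falls in the class [250, 300): L = 250, F = 17, f = 19, h = 50.
Lower quartile ≈ 250 + ((32.75 − 17) / 19) × 50 = 291.4474

291.447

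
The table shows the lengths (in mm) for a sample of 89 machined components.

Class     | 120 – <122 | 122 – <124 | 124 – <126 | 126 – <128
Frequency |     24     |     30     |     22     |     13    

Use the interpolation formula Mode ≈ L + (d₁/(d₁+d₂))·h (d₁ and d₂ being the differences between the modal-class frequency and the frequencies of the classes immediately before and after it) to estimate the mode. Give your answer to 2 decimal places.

122.86

Modal class: 122 – <124 (highest frequency 30).
d₁ = 30 − 24 = 6, d₂ = 30 − 22 = 8
Mode ≈ 122 + (6/(6+8)) × 2 = 122 + 0.8571 = 122.8571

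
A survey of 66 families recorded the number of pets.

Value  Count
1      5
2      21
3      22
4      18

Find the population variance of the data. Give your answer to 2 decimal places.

0.86

Values: 1, 2, 3, 4
n = 66, Σfx = 185, mean = 2.8030
Σfx² = 575
Σf(x − x̄)² = Σfx² − (Σfx)²/n = 575 − 185²/66 = 56.4394
Population variance = 56.4394 / 66 = 0.8551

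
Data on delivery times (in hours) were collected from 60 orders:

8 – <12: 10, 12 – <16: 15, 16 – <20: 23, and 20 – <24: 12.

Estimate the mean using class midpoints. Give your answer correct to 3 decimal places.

Midpoints: 10, 14, 18, 22
Σfm = 10×10 + 15×14 + 23×18 + 12×22 = 988
n = Σf = 60
Mean = 988 / 60 = 16.4667

16.467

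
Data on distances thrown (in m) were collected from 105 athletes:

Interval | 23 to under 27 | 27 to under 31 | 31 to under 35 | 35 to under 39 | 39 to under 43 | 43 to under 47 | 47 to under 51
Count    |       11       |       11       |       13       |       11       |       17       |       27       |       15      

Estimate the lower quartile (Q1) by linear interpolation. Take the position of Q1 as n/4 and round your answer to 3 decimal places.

32.308

Cumulative frequencies: 11, 22, 35, 46, 63, 90, 105
n = 105; position = n/4 = 26.25.
This falls in the class 31 to under 35: L = 31, F = 22, f = 13, h = 4.
Lower quartile ≈ 31 + ((26.25 − 22) / 13) × 4 = 32.3077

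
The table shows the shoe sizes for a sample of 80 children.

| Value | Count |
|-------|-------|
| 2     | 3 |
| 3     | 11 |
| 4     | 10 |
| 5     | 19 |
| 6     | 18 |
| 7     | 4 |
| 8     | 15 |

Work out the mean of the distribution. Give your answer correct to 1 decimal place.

5.4

Values: 2, 3, 4, 5, 6, 7, 8
Σfx = 3×2 + 11×3 + 10×4 + 19×5 + 18×6 + 4×7 + 15×8 = 430
n = Σf = 80
Mean = 430 / 80 = 5.3750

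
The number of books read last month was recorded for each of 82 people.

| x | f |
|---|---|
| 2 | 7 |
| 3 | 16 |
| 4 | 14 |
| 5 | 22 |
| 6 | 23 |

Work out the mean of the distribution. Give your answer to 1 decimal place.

4.5

Values: 2, 3, 4, 5, 6
Σfx = 7×2 + 16×3 + 14×4 + 22×5 + 23×6 = 366
n = Σf = 82
Mean = 366 / 82 = 4.4634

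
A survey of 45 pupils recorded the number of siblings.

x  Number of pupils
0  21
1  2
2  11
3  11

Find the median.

1

Cumulative frequencies: 21, 23, 34, 45
n = 45, so the median is the value in position (n+1)/2 = 23.
Position 23 falls at value 1.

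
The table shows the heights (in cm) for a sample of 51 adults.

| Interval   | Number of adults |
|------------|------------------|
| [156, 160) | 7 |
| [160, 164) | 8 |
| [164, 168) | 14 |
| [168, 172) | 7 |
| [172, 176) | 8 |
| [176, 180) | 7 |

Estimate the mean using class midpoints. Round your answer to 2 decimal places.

Midpoints: 158, 162, 166, 170, 174, 178
Σfm = 7×158 + 8×162 + 14×166 + 7×170 + 8×174 + 7×178 = 8554
n = Σf = 51
Mean = 8554 / 51 = 167.7255

167.73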